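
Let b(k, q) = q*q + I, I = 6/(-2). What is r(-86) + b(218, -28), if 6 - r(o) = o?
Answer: 873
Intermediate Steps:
I = -3 (I = 6*(-1/2) = -3)
r(o) = 6 - o
b(k, q) = -3 + q**2 (b(k, q) = q*q - 3 = q**2 - 3 = -3 + q**2)
r(-86) + b(218, -28) = (6 - 1*(-86)) + (-3 + (-28)**2) = (6 + 86) + (-3 + 784) = 92 + 781 = 873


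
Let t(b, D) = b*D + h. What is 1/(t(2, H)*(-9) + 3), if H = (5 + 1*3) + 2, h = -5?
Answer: -1/132 ≈ -0.0075758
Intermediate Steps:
H = 10 (H = (5 + 3) + 2 = 8 + 2 = 10)
t(b, D) = -5 + D*b (t(b, D) = b*D - 5 = D*b - 5 = -5 + D*b)
1/(t(2, H)*(-9) + 3) = 1/((-5 + 10*2)*(-9) + 3) = 1/((-5 + 20)*(-9) + 3) = 1/(15*(-9) + 3) = 1/(-135 + 3) = 1/(-132) = -1/132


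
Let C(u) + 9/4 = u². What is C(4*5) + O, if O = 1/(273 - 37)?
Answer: 46935/118 ≈ 397.75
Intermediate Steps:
C(u) = -9/4 + u²
O = 1/236 ≈ 0.0042373
C(4*5) + O = (-9/4 + (4*5)²) + 1/236 = (-9/4 + 20²) + 1/236 = (-9/4 + 400) + 1/236 = 1591/4 + 1/236 = 46935/118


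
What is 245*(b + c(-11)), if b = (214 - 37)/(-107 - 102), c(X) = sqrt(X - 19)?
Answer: -43365/209 + 245*I*sqrt(30) ≈ -207.49 + 1341.9*I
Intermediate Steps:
c(X) = sqrt(-19 + X)
b = -177/209 (b = 177/(-209) = 177*(-1/209) = -177/209 ≈ -0.84689)
245*(b + c(-11)) = 245*(-177/209 + sqrt(-19 - 11)) = 245*(-177/209 + sqrt(-30)) = 245*(-177/209 + I*sqrt(30)) = -43365/209 + 245*I*sqrt(30)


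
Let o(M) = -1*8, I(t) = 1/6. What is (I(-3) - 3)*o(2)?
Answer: 68/3 ≈ 22.667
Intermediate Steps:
I(t) = 1/6
o(M) = -8
(I(-3) - 3)*o(2) = (1/6 - 3)*(-8) = -17/6*(-8) = 68/3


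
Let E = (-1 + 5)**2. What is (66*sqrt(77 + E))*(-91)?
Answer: -6006*sqrt(93) ≈ -57920.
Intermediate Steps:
E = 16 (E = 4**2 = 16)
(66*sqrt(77 + E))*(-91) = (66*sqrt(77 + 16))*(-91) = (66*sqrt(93))*(-91) = -6006*sqrt(93)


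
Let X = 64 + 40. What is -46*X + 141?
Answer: -4643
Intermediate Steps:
X = 104
-46*X + 141 = -46*104 + 141 = -4784 + 141 = -4643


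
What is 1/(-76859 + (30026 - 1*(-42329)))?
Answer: -1/4504 ≈ -0.00022202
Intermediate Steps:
1/(-76859 + (30026 - 1*(-42329))) = 1/(-76859 + (30026 + 42329)) = 1/(-76859 + 72355) = 1/(-4504) = -1/4504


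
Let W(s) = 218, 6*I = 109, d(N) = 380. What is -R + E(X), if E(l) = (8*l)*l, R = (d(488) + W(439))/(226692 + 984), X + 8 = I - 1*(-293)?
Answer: 251108488915/341514 ≈ 7.3528e+5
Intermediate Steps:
I = 109/6 (I = (⅙)*109 = 109/6 ≈ 18.167)
X = 1819/6 (X = -8 + (109/6 - 1*(-293)) = -8 + (109/6 + 293) = -8 + 1867/6 = 1819/6 ≈ 303.17)
R = 299/113838 (R = (380 + 218)/(226692 + 984) = 598/227676 = 598*(1/227676) = 299/113838 ≈ 0.0026265)
E(l) = 8*l²
-R + E(X) = -1*299/113838 + 8*(1819/6)² = -299/113838 + 8*(3308761/36) = -299/113838 + 6617522/9 = 251108488915/341514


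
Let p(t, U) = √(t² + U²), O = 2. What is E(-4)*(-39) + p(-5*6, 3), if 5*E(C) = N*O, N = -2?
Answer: 156/5 + 3*√101 ≈ 61.350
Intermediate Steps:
E(C) = -⅘ (E(C) = (-2*2)/5 = (⅕)*(-4) = -⅘)
p(t, U) = √(U² + t²)
E(-4)*(-39) + p(-5*6, 3) = -⅘*(-39) + √(3² + (-5*6)²) = 156/5 + √(9 + (-30)²) = 156/5 + √(9 + 900) = 156/5 + √909 = 156/5 + 3*√101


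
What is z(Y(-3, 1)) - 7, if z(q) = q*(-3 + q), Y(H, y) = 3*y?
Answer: -7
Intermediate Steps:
z(Y(-3, 1)) - 7 = (3*1)*(-3 + 3*1) - 7 = 3*(-3 + 3) - 7 = 3*0 - 7 = 0 - 7 = -7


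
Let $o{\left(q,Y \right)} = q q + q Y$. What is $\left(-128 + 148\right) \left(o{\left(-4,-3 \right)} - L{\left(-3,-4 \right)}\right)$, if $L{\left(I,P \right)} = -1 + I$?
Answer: $640$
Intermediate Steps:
$o{\left(q,Y \right)} = q^{2} + Y q$
$\left(-128 + 148\right) \left(o{\left(-4,-3 \right)} - L{\left(-3,-4 \right)}\right) = \left(-128 + 148\right) \left(- 4 \left(-3 - 4\right) - \left(-1 - 3\right)\right) = 20 \left(\left(-4\right) \left(-7\right) - -4\right) = 20 \left(28 + 4\right) = 20 \cdot 32 = 640$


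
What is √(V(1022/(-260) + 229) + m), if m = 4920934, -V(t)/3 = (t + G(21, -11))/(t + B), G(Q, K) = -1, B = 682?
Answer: √68425038423316321/117919 ≈ 2218.3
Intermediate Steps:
V(t) = -3*(-1 + t)/(682 + t) (V(t) = -3*(t - 1)/(t + 682) = -3*(-1 + t)/(682 + t))
√(V(1022/(-260) + 229) + m) = √(3*(1 - (1022/(-260) + 229))/(682 + (1022/(-260) + 229)) + 4920934) = √(3*(1 - (1022*(-1/260) + 229))/(682 + (1022*(-1/260) + 229)) + 4920934) = √(3*(1 - (-511/130 + 229))/(682 + (-511/130 + 229)) + 4920934) = √(3*(1 - 1*29259/130)/(682 + 29259/130) + 4920934) = √(3*(1 - 29259/130)/(117919/130) + 4920934) = √(3*(130/117919)*(-29129/130) + 4920934) = √(-87387/117919 + 4920934) = √(580271528959/117919) = √68425038423316321/117919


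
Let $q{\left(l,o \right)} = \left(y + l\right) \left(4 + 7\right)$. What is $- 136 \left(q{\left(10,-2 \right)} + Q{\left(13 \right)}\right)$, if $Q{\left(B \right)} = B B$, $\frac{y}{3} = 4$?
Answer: $-55896$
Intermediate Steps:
$y = 12$ ($y = 3 \cdot 4 = 12$)
$q{\left(l,o \right)} = 132 + 11 l$ ($q{\left(l,o \right)} = \left(12 + l\right) \left(4 + 7\right) = \left(12 + l\right) 11 = 132 + 11 l$)
$Q{\left(B \right)} = B^{2}$
$- 136 \left(q{\left(10,-2 \right)} + Q{\left(13 \right)}\right) = - 136 \left(\left(132 + 11 \cdot 10\right) + 13^{2}\right) = - 136 \left(\left(132 + 110\right) + 169\right) = - 136 \left(242 + 169\right) = \left(-136\right) 411 = -55896$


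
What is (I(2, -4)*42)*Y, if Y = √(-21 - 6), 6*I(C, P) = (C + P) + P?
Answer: -126*I*√3 ≈ -218.24*I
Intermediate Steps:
I(C, P) = P/3 + C/6 (I(C, P) = ((C + P) + P)/6 = (C + 2*P)/6 = P/3 + C/6)
Y = 3*I*√3 (Y = √(-27) = 3*I*√3 ≈ 5.1962*I)
(I(2, -4)*42)*Y = (((⅓)*(-4) + (⅙)*2)*42)*(3*I*√3) = ((-4/3 + ⅓)*42)*(3*I*√3) = (-1*42)*(3*I*√3) = -126*I*√3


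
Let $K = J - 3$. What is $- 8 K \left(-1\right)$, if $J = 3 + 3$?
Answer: $24$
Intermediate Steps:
$J = 6$
$K = 3$ ($K = 6 - 3 = 3$)
$- 8 K \left(-1\right) = \left(-8\right) 3 \left(-1\right) = \left(-24\right) \left(-1\right) = 24$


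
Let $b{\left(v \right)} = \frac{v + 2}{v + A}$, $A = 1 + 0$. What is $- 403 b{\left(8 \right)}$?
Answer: $- \frac{4030}{9} \approx -447.78$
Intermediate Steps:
$A = 1$
$b{\left(v \right)} = \frac{2 + v}{1 + v}$ ($b{\left(v \right)} = \frac{v + 2}{v + 1} = \frac{2 + v}{1 + v}$)
$- 403 b{\left(8 \right)} = - 403 \frac{2 + 8}{1 + 8} = - 403 \cdot \frac{1}{9} \cdot 10 = \left(-403\right) \frac{10}{9} = - \frac{4030}{9}$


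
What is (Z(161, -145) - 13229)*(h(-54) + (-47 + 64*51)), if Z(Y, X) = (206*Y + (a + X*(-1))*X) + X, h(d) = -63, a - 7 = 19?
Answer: -15779462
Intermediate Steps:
a = 26 (a = 7 + 19 = 26)
Z(Y, X) = X + 206*Y + X*(26 - X) (Z(Y, X) = (206*Y + (26 + X*(-1))*X) + X = (206*Y + (26 - X)*X) + X = (206*Y + X*(26 - X)) + X = X + 206*Y + X*(26 - X))
(Z(161, -145) - 13229)*(h(-54) + (-47 + 64*51)) = ((-1*(-145)² + 27*(-145) + 206*161) - 13229)*(-63 + (-47 + 64*51)) = ((-1*21025 - 3915 + 33166) - 13229)*(-63 + (-47 + 3264)) = ((-21025 - 3915 + 33166) - 13229)*(-63 + 3217) = (8226 - 13229)*3154 = -5003*3154 = -15779462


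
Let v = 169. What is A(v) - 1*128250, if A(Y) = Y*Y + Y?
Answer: -99520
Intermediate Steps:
A(Y) = Y + Y**2 (A(Y) = Y**2 + Y = Y + Y**2)
A(v) - 1*128250 = 169*(1 + 169) - 1*128250 = 169*170 - 128250 = 28730 - 128250 = -99520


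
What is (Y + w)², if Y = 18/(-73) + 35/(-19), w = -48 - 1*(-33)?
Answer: 561784804/1923769 ≈ 292.02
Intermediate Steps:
w = -15 (w = -48 + 33 = -15)
Y = -2897/1387 (Y = 18*(-1/73) + 35*(-1/19) = -18/73 - 35/19 = -2897/1387 ≈ -2.0887)
(Y + w)² = (-2897/1387 - 15)² = (-23702/1387)² = 561784804/1923769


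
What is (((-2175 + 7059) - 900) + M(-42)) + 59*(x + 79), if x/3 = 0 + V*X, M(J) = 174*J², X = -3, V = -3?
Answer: 317174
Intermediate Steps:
x = 27 (x = 3*(0 - 3*(-3)) = 3*(0 + 9) = 3*9 = 27)
(((-2175 + 7059) - 900) + M(-42)) + 59*(x + 79) = (((-2175 + 7059) - 900) + 174*(-42)²) + 59*(27 + 79) = ((4884 - 900) + 174*1764) + 59*106 = (3984 + 306936) + 6254 = 310920 + 6254 = 317174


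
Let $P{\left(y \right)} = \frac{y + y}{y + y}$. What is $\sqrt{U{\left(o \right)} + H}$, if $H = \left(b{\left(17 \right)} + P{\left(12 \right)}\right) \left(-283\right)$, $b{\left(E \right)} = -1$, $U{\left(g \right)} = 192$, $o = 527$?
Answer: $8 \sqrt{3} \approx 13.856$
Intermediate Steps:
$P{\left(y \right)} = 1$ ($P{\left(y \right)} = \frac{2 y}{2 y} = 2 y \frac{1}{2 y} = 1$)
$H = 0$ ($H = \left(-1 + 1\right) \left(-283\right) = 0 \left(-283\right) = 0$)
$\sqrt{U{\left(o \right)} + H} = \sqrt{192 + 0} = \sqrt{192} = 8 \sqrt{3}$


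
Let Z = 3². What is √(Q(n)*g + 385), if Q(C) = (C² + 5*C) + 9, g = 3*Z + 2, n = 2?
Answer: 2*√263 ≈ 32.435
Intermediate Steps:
Z = 9
g = 29 (g = 3*9 + 2 = 27 + 2 = 29)
Q(C) = 9 + C² + 5*C
√(Q(n)*g + 385) = √((9 + 2² + 5*2)*29 + 385) = √((9 + 4 + 10)*29 + 385) = √(23*29 + 385) = √(667 + 385) = √1052 = 2*√263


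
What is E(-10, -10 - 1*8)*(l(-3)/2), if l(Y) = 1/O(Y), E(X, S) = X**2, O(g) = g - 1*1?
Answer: -25/2 ≈ -12.500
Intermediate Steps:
O(g) = -1 + g (O(g) = g - 1 = -1 + g)
l(Y) = 1/(-1 + Y)
E(-10, -10 - 1*8)*(l(-3)/2) = (-10)**2*(1/(2*(-1 - 3))) = 100*((1/2)/(-4)) = 100*((1/2)*(-1/4)) = 100*(-1/8) = -25/2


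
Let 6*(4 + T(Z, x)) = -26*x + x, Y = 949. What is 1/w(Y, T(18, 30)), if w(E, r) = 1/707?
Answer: 707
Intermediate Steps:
T(Z, x) = -4 - 25*x/6 (T(Z, x) = -4 + (-26*x + x)/6 = -4 + (-25*x)/6 = -4 - 25*x/6)
w(E, r) = 1/707
1/w(Y, T(18, 30)) = 1/(1/707) = 707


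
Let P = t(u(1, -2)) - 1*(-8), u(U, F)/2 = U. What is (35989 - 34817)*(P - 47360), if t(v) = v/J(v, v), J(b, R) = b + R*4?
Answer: -277481548/5 ≈ -5.5496e+7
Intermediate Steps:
u(U, F) = 2*U
J(b, R) = b + 4*R
t(v) = 1/5 (t(v) = v/(v + 4*v) = v/((5*v)) = v*(1/(5*v)) = 1/5)
P = 41/5 (P = 1/5 - 1*(-8) = 1/5 + 8 = 41/5 ≈ 8.2000)
(35989 - 34817)*(P - 47360) = (35989 - 34817)*(41/5 - 47360) = 1172*(-236759/5) = -277481548/5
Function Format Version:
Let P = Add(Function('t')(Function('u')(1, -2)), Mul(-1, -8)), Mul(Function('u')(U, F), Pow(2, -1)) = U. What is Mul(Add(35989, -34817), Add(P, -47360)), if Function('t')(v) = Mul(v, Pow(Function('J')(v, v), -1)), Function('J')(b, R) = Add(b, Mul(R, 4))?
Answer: Rational(-277481548, 5) ≈ -5.5496e+7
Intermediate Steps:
Function('u')(U, F) = Mul(2, U)
Function('J')(b, R) = Add(b, Mul(4, R))
Function('t')(v) = Rational(1, 5) (Function('t')(v) = Mul(v, Pow(Add(v, Mul(4, v)), -1)) = Mul(v, Pow(Mul(5, v), -1)) = Mul(v, Mul(Rational(1, 5), Pow(v, -1))) = Rational(1, 5))
P = Rational(41, 5) (P = Add(Rational(1, 5), Mul(-1, -8)) = Add(Rational(1, 5), 8) = Rational(41, 5) ≈ 8.2000)
Mul(Add(35989, -34817), Add(P, -47360)) = Mul(Add(35989, -34817), Add(Rational(41, 5), -47360)) = Mul(1172, Rational(-236759, 5)) = Rational(-277481548, 5)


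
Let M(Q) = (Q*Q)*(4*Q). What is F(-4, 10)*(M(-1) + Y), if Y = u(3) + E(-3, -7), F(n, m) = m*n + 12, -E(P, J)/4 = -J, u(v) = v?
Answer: 812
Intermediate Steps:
E(P, J) = 4*J (E(P, J) = -(-4)*J = 4*J)
F(n, m) = 12 + m*n
M(Q) = 4*Q**3 (M(Q) = Q**2*(4*Q) = 4*Q**3)
Y = -25 (Y = 3 + 4*(-7) = 3 - 28 = -25)
F(-4, 10)*(M(-1) + Y) = (12 + 10*(-4))*(4*(-1)**3 - 25) = (12 - 40)*(4*(-1) - 25) = -28*(-4 - 25) = -28*(-29) = 812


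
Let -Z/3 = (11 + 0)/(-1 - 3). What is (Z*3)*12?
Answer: 297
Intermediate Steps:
Z = 33/4 (Z = -3*(11 + 0)/(-1 - 3) = -33/(-4) = -33*(-1)/4 = -3*(-11/4) = 33/4 ≈ 8.2500)
(Z*3)*12 = ((33/4)*3)*12 = (99/4)*12 = 297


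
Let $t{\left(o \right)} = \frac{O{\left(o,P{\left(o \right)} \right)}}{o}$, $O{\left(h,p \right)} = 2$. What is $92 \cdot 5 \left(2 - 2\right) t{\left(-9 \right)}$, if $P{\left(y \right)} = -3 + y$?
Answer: $0$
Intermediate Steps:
$t{\left(o \right)} = \frac{2}{o}$
$92 \cdot 5 \left(2 - 2\right) t{\left(-9 \right)} = 92 \cdot 5 \left(2 - 2\right) \frac{2}{-9} = 92 \cdot 5 \cdot 0 \cdot 2 \left(- \frac{1}{9}\right) = 92 \cdot 0 \left(- \frac{2}{9}\right) = 0 \left(- \frac{2}{9}\right) = 0$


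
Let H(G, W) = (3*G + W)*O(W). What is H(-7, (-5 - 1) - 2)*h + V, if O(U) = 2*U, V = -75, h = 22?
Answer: 10133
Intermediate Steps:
H(G, W) = 2*W*(W + 3*G) (H(G, W) = (3*G + W)*(2*W) = (W + 3*G)*(2*W) = 2*W*(W + 3*G))
H(-7, (-5 - 1) - 2)*h + V = (2*((-5 - 1) - 2)*(((-5 - 1) - 2) + 3*(-7)))*22 - 75 = (2*(-6 - 2)*((-6 - 2) - 21))*22 - 75 = (2*(-8)*(-8 - 21))*22 - 75 = (2*(-8)*(-29))*22 - 75 = 464*22 - 75 = 10208 - 75 = 10133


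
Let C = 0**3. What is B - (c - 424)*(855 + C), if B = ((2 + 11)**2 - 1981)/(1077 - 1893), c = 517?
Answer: -5406869/68 ≈ -79513.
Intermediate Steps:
C = 0
B = 151/68 (B = (13**2 - 1981)/(-816) = (169 - 1981)*(-1/816) = -1812*(-1/816) = 151/68 ≈ 2.2206)
B - (c - 424)*(855 + C) = 151/68 - (517 - 424)*(855 + 0) = 151/68 - 93*855 = 151/68 - 1*79515 = 151/68 - 79515 = -5406869/68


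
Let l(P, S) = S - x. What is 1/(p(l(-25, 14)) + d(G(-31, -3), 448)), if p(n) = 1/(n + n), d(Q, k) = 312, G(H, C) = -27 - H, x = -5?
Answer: 38/11857 ≈ 0.0032049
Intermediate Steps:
l(P, S) = 5 + S (l(P, S) = S - 1*(-5) = S + 5 = 5 + S)
p(n) = 1/(2*n)
1/(p(l(-25, 14)) + d(G(-31, -3), 448)) = 1/(1/(2*(5 + 14)) + 312) = 1/((½)/19 + 312) = 1/((½)*(1/19) + 312) = 1/(1/38 + 312) = 1/(11857/38) = 38/11857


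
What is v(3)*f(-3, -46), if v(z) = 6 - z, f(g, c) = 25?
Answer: 75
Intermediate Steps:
v(3)*f(-3, -46) = (6 - 1*3)*25 = (6 - 3)*25 = 3*25 = 75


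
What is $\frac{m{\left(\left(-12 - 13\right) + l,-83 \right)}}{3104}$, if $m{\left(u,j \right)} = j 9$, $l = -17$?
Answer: $- \frac{747}{3104} \approx -0.24066$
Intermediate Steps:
$m{\left(u,j \right)} = 9 j$
$\frac{m{\left(\left(-12 - 13\right) + l,-83 \right)}}{3104} = \frac{9 \left(-83\right)}{3104} = \left(-747\right) \frac{1}{3104} = - \frac{747}{3104}$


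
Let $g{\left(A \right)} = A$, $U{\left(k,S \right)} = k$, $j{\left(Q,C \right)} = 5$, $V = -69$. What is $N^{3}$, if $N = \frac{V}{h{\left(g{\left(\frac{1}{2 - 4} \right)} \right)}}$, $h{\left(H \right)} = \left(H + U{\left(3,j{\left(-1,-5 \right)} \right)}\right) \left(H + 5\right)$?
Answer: $- \frac{778688}{3375} \approx -230.72$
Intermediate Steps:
$h{\left(H \right)} = \left(3 + H\right) \left(5 + H\right)$ ($h{\left(H \right)} = \left(H + 3\right) \left(H + 5\right) = \left(3 + H\right) \left(5 + H\right)$)
$N = - \frac{92}{15}$ ($N = - \frac{69}{15 + \left(\frac{1}{2 - 4}\right)^{2} + \frac{8}{2 - 4}} = - \frac{69}{15 + \left(\frac{1}{-2}\right)^{2} + \frac{8}{-2}} = - \frac{69}{15 + \left(- \frac{1}{2}\right)^{2} + 8 \left(- \frac{1}{2}\right)} = - \frac{69}{15 + \frac{1}{4} - 4} = - \frac{69}{\frac{45}{4}} = \left(-69\right) \frac{4}{45} = - \frac{92}{15} \approx -6.1333$)
$N^{3} = \left(- \frac{92}{15}\right)^{3} = - \frac{778688}{3375}$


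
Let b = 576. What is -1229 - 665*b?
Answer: -384269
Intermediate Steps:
-1229 - 665*b = -1229 - 665*576 = -1229 - 383040 = -384269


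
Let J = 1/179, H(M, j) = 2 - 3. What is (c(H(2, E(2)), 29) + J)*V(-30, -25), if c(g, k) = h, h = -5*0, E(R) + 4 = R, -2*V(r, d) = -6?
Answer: 3/179 ≈ 0.016760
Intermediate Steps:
V(r, d) = 3 (V(r, d) = -½*(-6) = 3)
E(R) = -4 + R
H(M, j) = -1
J = 1/179 ≈ 0.0055866
h = 0
c(g, k) = 0
(c(H(2, E(2)), 29) + J)*V(-30, -25) = (0 + 1/179)*3 = (1/179)*3 = 3/179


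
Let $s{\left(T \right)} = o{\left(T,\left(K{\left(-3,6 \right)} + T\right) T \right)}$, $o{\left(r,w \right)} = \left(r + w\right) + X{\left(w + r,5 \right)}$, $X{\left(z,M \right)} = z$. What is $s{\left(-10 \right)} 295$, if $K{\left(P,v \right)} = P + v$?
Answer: $35400$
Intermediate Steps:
$o{\left(r,w \right)} = 2 r + 2 w$ ($o{\left(r,w \right)} = \left(r + w\right) + \left(w + r\right) = \left(r + w\right) + \left(r + w\right) = 2 r + 2 w$)
$s{\left(T \right)} = 2 T + 2 T \left(3 + T\right)$ ($s{\left(T \right)} = 2 T + 2 \left(\left(-3 + 6\right) + T\right) T = 2 T + 2 \left(3 + T\right) T = 2 T + 2 T \left(3 + T\right)$)
$s{\left(-10 \right)} 295 = 2 \left(-10\right) \left(4 - 10\right) 295 = 2 \left(-10\right) \left(-6\right) 295 = 120 \cdot 295 = 35400$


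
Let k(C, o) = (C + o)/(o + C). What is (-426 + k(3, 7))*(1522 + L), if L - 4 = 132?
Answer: -704650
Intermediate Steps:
L = 136 (L = 4 + 132 = 136)
k(C, o) = 1 (k(C, o) = (C + o)/(C + o) = 1)
(-426 + k(3, 7))*(1522 + L) = (-426 + 1)*(1522 + 136) = -425*1658 = -704650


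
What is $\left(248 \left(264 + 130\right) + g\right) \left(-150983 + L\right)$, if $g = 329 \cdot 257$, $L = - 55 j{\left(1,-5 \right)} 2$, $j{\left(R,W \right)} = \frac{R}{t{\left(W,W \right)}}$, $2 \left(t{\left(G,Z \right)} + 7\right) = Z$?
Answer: $- \frac{522819315105}{19} \approx -2.7517 \cdot 10^{10}$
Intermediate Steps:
$t{\left(G,Z \right)} = -7 + \frac{Z}{2}$
$j{\left(R,W \right)} = \frac{R}{-7 + \frac{W}{2}}$
$L = \frac{220}{19}$ ($L = - 55 \cdot 2 \cdot 1 \frac{1}{-14 - 5} \cdot 2 = - 55 \cdot 2 \cdot 1 \frac{1}{-19} \cdot 2 = - 55 \cdot 2 \cdot 1 \left(- \frac{1}{19}\right) 2 = \left(-55\right) \left(- \frac{2}{19}\right) 2 = \frac{110}{19} \cdot 2 = \frac{220}{19} \approx 11.579$)
$g = 84553$
$\left(248 \left(264 + 130\right) + g\right) \left(-150983 + L\right) = \left(248 \left(264 + 130\right) + 84553\right) \left(-150983 + \frac{220}{19}\right) = \left(248 \cdot 394 + 84553\right) \left(- \frac{2868457}{19}\right) = \left(97712 + 84553\right) \left(- \frac{2868457}{19}\right) = 182265 \left(- \frac{2868457}{19}\right) = - \frac{522819315105}{19}$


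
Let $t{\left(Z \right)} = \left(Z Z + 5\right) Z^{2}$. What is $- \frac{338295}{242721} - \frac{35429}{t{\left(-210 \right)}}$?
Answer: $- \frac{73111410262201}{52455527554500} \approx -1.3938$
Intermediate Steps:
$t{\left(Z \right)} = Z^{2} \left(5 + Z^{2}\right)$ ($t{\left(Z \right)} = \left(Z^{2} + 5\right) Z^{2} = \left(5 + Z^{2}\right) Z^{2} = Z^{2} \left(5 + Z^{2}\right)$)
$- \frac{338295}{242721} - \frac{35429}{t{\left(-210 \right)}} = - \frac{338295}{242721} - \frac{35429}{\left(-210\right)^{2} \left(5 + \left(-210\right)^{2}\right)} = \left(-338295\right) \frac{1}{242721} - \frac{35429}{44100 \left(5 + 44100\right)} = - \frac{112765}{80907} - \frac{35429}{44100 \cdot 44105} = - \frac{112765}{80907} - \frac{35429}{1945030500} = - \frac{73111410262201}{52455527554500}$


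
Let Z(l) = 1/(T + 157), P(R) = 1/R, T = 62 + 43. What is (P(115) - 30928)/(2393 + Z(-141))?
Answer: -103540042/8011245 ≈ -12.924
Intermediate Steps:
T = 105
Z(l) = 1/262 (Z(l) = 1/(105 + 157) = 1/262)
(P(115) - 30928)/(2393 + Z(-141)) = (1/115 - 30928)/(2393 + 1/262) = (1/115 - 30928)/(626967/262) = -3556719/115*262/626967 = -103540042/8011245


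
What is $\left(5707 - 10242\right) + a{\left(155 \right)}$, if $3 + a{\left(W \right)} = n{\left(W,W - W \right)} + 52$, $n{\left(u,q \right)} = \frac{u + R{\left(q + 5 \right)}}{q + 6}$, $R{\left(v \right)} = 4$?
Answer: $- \frac{8919}{2} \approx -4459.5$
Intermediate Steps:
$n{\left(u,q \right)} = \frac{4 + u}{6 + q}$ ($n{\left(u,q \right)} = \frac{u + 4}{q + 6} = \frac{4 + u}{6 + q}$)
$a{\left(W \right)} = \frac{149}{3} + \frac{W}{6}$ ($a{\left(W \right)} = -3 + \left(\frac{4 + W}{6 + \left(W - W\right)} + 52\right) = -3 + \left(\frac{4 + W}{6 + 0} + 52\right) = -3 + \left(\frac{4 + W}{6} + 52\right) = -3 + \left(\left(\frac{2}{3} + \frac{W}{6}\right) + 52\right) = -3 + \left(\frac{158}{3} + \frac{W}{6}\right) = \frac{149}{3} + \frac{W}{6}$)
$\left(5707 - 10242\right) + a{\left(155 \right)} = \left(5707 - 10242\right) + \left(\frac{149}{3} + \frac{1}{6} \cdot 155\right) = -4535 + \left(\frac{149}{3} + \frac{155}{6}\right) = -4535 + \frac{151}{2} = - \frac{8919}{2}$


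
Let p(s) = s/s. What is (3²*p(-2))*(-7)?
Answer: -63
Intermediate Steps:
p(s) = 1
(3²*p(-2))*(-7) = (3²*1)*(-7) = (9*1)*(-7) = 9*(-7) = -63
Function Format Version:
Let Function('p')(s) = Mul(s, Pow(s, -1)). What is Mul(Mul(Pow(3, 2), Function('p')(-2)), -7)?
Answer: -63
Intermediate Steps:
Function('p')(s) = 1
Mul(Mul(Pow(3, 2), Function('p')(-2)), -7) = Mul(Mul(Pow(3, 2), 1), -7) = Mul(Mul(9, 1), -7) = Mul(9, -7) = -63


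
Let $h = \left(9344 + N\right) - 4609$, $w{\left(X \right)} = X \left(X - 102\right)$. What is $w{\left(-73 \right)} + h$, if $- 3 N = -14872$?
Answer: $\frac{67402}{3} \approx 22467.0$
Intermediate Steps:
$N = \frac{14872}{3}$ ($N = \left(- \frac{1}{3}\right) \left(-14872\right) = \frac{14872}{3} \approx 4957.3$)
$w{\left(X \right)} = X \left(-102 + X\right)$
$h = \frac{29077}{3}$ ($h = \left(9344 + \frac{14872}{3}\right) - 4609 = \frac{42904}{3} - 4609 = \frac{29077}{3} \approx 9692.3$)
$w{\left(-73 \right)} + h = - 73 \left(-102 - 73\right) + \frac{29077}{3} = \left(-73\right) \left(-175\right) + \frac{29077}{3} = 12775 + \frac{29077}{3} = \frac{67402}{3}$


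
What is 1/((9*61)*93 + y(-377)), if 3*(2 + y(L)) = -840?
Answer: 1/50775 ≈ 1.9695e-5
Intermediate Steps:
y(L) = -282 (y(L) = -2 + (1/3)*(-840) = -2 - 280 = -282)
1/((9*61)*93 + y(-377)) = 1/((9*61)*93 - 282) = 1/(549*93 - 282) = 1/(51057 - 282) = 1/50775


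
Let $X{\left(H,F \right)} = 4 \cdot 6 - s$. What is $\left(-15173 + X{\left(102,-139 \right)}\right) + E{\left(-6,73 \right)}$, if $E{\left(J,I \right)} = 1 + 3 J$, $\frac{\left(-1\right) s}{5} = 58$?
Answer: $-14876$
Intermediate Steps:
$s = -290$ ($s = \left(-5\right) 58 = -290$)
$X{\left(H,F \right)} = 314$ ($X{\left(H,F \right)} = 4 \cdot 6 - -290 = 24 + 290 = 314$)
$\left(-15173 + X{\left(102,-139 \right)}\right) + E{\left(-6,73 \right)} = \left(-15173 + 314\right) + \left(1 + 3 \left(-6\right)\right) = -14859 + \left(1 - 18\right) = -14859 - 17 = -14876$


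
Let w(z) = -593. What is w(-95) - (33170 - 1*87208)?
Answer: 53445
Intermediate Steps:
w(-95) - (33170 - 1*87208) = -593 - (33170 - 1*87208) = -593 - (33170 - 87208) = -593 - 1*(-54038) = -593 + 54038 = 53445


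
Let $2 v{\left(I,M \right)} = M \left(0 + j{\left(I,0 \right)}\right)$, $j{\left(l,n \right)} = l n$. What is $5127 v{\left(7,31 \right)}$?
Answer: $0$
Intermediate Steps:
$v{\left(I,M \right)} = 0$ ($v{\left(I,M \right)} = \frac{M \left(0 + I 0\right)}{2} = \frac{M \left(0 + 0\right)}{2} = \frac{M 0}{2} = \frac{1}{2} \cdot 0 = 0$)
$5127 v{\left(7,31 \right)} = 5127 \cdot 0 = 0$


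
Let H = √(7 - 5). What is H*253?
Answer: 253*√2 ≈ 357.80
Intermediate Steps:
H = √2 ≈ 1.4142
H*253 = √2*253 = 253*√2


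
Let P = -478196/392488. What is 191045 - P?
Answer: 18745837039/98122 ≈ 1.9105e+5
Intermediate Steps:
P = -119549/98122 (P = -478196*1/392488 = -119549/98122 ≈ -1.2184)
191045 - P = 191045 - 1*(-119549/98122) = 191045 + 119549/98122 = 18745837039/98122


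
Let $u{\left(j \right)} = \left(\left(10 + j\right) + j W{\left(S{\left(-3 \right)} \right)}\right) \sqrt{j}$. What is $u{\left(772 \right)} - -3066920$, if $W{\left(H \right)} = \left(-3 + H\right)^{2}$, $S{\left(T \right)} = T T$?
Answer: $3066920 + 57148 \sqrt{193} \approx 3.8608 \cdot 10^{6}$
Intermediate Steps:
$S{\left(T \right)} = T^{2}$
$u{\left(j \right)} = \sqrt{j} \left(10 + 37 j\right)$ ($u{\left(j \right)} = \left(\left(10 + j\right) + j \left(-3 + \left(-3\right)^{2}\right)^{2}\right) \sqrt{j} = \left(\left(10 + j\right) + j \left(-3 + 9\right)^{2}\right) \sqrt{j} = \left(\left(10 + j\right) + j 6^{2}\right) \sqrt{j} = \left(\left(10 + j\right) + j 36\right) \sqrt{j} = \left(\left(10 + j\right) + 36 j\right) \sqrt{j} = \left(10 + 37 j\right) \sqrt{j} = \sqrt{j} \left(10 + 37 j\right)$)
$u{\left(772 \right)} - -3066920 = \sqrt{772} \left(10 + 37 \cdot 772\right) - -3066920 = 2 \sqrt{193} \left(10 + 28564\right) + 3066920 = 2 \sqrt{193} \cdot 28574 + 3066920 = 57148 \sqrt{193} + 3066920 = 3066920 + 57148 \sqrt{193}$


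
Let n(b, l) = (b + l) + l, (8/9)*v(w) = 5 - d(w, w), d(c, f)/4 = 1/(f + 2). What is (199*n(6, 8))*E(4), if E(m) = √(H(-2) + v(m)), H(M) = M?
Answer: 2189*√46/2 ≈ 7423.3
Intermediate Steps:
d(c, f) = 4/(2 + f) (d(c, f) = 4/(f + 2) = 4/(2 + f))
v(w) = 45/8 - 9/(2*(2 + w)) (v(w) = 9*(5 - 4/(2 + w))/8 = 45/8 - 9/(2*(2 + w)))
n(b, l) = b + 2*l
E(m) = √(-2 + 9*(6 + 5*m)/(8*(2 + m)))
(199*n(6, 8))*E(4) = (199*(6 + 2*8))*(√2*√((22 + 29*4)/(2 + 4))/4) = (199*(6 + 16))*(√2*√((22 + 116)/6)/4) = (199*22)*(√2*√((⅙)*138)/4) = 4378*(√2*√23/4) = 4378*(√46/4) = 2189*√46/2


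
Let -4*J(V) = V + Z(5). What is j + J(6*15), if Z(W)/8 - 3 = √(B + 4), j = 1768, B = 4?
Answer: 3479/2 - 4*√2 ≈ 1733.8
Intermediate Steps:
Z(W) = 24 + 16*√2 (Z(W) = 24 + 8*√(4 + 4) = 24 + 8*√8 = 24 + 8*(2*√2) = 24 + 16*√2)
J(V) = -6 - 4*√2 - V/4 (J(V) = -(V + (24 + 16*√2))/4 = -(24 + V + 16*√2)/4 = -6 - 4*√2 - V/4)
j + J(6*15) = 1768 + (-6 - 4*√2 - 3*15/2) = 1768 + (-6 - 4*√2 - ¼*90) = 1768 + (-6 - 4*√2 - 45/2) = 1768 + (-57/2 - 4*√2) = 3479/2 - 4*√2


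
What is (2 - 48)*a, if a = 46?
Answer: -2116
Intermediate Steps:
(2 - 48)*a = (2 - 48)*46 = -46*46 = -2116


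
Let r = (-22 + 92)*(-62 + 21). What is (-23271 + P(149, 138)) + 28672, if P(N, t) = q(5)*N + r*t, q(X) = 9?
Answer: -389318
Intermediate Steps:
r = -2870 (r = 70*(-41) = -2870)
P(N, t) = -2870*t + 9*N (P(N, t) = 9*N - 2870*t = -2870*t + 9*N)
(-23271 + P(149, 138)) + 28672 = (-23271 + (-2870*138 + 9*149)) + 28672 = (-23271 + (-396060 + 1341)) + 28672 = (-23271 - 394719) + 28672 = -417990 + 28672 = -389318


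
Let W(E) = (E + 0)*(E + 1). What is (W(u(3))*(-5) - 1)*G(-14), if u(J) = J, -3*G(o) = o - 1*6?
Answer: -1220/3 ≈ -406.67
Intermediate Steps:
G(o) = 2 - o/3 (G(o) = -(o - 1*6)/3 = -(o - 6)/3 = -(-6 + o)/3 = 2 - o/3)
W(E) = E*(1 + E)
(W(u(3))*(-5) - 1)*G(-14) = ((3*(1 + 3))*(-5) - 1)*(2 - ⅓*(-14)) = ((3*4)*(-5) - 1)*(2 + 14/3) = (12*(-5) - 1)*(20/3) = (-60 - 1)*(20/3) = -61*20/3 = -1220/3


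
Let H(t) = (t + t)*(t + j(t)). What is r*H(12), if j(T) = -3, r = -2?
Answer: -432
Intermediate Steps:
H(t) = 2*t*(-3 + t) (H(t) = (t + t)*(t - 3) = (2*t)*(-3 + t) = 2*t*(-3 + t))
r*H(12) = -4*12*(-3 + 12) = -4*12*9 = -2*216 = -432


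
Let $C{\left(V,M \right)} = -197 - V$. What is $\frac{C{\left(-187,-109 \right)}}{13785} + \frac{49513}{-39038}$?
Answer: $- \frac{136585417}{107627766} \approx -1.2691$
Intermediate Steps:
$\frac{C{\left(-187,-109 \right)}}{13785} + \frac{49513}{-39038} = \frac{-197 - -187}{13785} + \frac{49513}{-39038} = \left(-197 + 187\right) \frac{1}{13785} + 49513 \left(- \frac{1}{39038}\right) = \left(-10\right) \frac{1}{13785} - \frac{49513}{39038} = - \frac{2}{2757} - \frac{49513}{39038} = - \frac{136585417}{107627766}$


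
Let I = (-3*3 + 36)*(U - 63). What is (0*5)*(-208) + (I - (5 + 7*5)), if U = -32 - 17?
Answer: -3064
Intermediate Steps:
U = -49
I = -3024 (I = (-3*3 + 36)*(-49 - 63) = (-9 + 36)*(-112) = 27*(-112) = -3024)
(0*5)*(-208) + (I - (5 + 7*5)) = (0*5)*(-208) + (-3024 - (5 + 7*5)) = 0*(-208) + (-3024 - (5 + 35)) = 0 + (-3024 - 1*40) = 0 + (-3024 - 40) = 0 - 3064 = -3064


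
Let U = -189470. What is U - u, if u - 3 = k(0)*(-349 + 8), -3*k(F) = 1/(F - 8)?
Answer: -4547011/24 ≈ -1.8946e+5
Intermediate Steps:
k(F) = -1/(3*(-8 + F)) (k(F) = -1/(3*(F - 8)) = -1/(3*(-8 + F)))
u = -269/24 (u = 3 + (-1/(-24 + 3*0))*(-349 + 8) = 3 - 1/(-24 + 0)*(-341) = 3 - 1/(-24)*(-341) = 3 - 1*(-1/24)*(-341) = 3 + (1/24)*(-341) = 3 - 341/24 = -269/24 ≈ -11.208)
U - u = -189470 - 1*(-269/24) = -189470 + 269/24 = -4547011/24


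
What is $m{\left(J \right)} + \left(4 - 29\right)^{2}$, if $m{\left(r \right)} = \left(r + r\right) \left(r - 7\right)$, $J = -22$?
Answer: $1901$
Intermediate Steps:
$m{\left(r \right)} = 2 r \left(-7 + r\right)$
$m{\left(J \right)} + \left(4 - 29\right)^{2} = 2 \left(-22\right) \left(-7 - 22\right) + \left(4 - 29\right)^{2} = 2 \left(-22\right) \left(-29\right) + \left(4 - 29\right)^{2} = 1276 + \left(-25\right)^{2} = 1276 + 625 = 1901$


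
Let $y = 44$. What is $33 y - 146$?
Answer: $1306$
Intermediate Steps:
$33 y - 146 = 33 \cdot 44 - 146 = 1452 - 146 = 1306$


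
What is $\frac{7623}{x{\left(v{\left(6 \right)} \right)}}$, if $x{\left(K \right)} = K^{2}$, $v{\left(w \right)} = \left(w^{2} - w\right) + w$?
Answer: $\frac{847}{144} \approx 5.8819$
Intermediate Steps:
$v{\left(w \right)} = w^{2}$
$\frac{7623}{x{\left(v{\left(6 \right)} \right)}} = \frac{7623}{\left(6^{2}\right)^{2}} = \frac{7623}{36^{2}} = \frac{7623}{1296} = 7623 \cdot \frac{1}{1296} = \frac{847}{144}$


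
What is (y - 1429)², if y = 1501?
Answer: 5184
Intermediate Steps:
(y - 1429)² = (1501 - 1429)² = 72² = 5184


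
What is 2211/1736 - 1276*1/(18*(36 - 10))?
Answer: -295097/203112 ≈ -1.4529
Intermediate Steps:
2211/1736 - 1276*1/(18*(36 - 10)) = 2211*(1/1736) - 1276/(26*18) = 2211/1736 - 1276/468 = 2211/1736 - 1276*1/468 = 2211/1736 - 319/117 = -295097/203112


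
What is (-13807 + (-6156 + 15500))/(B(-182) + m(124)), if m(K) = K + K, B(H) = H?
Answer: -4463/66 ≈ -67.621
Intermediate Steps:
m(K) = 2*K
(-13807 + (-6156 + 15500))/(B(-182) + m(124)) = (-13807 + (-6156 + 15500))/(-182 + 2*124) = (-13807 + 9344)/(-182 + 248) = -4463/66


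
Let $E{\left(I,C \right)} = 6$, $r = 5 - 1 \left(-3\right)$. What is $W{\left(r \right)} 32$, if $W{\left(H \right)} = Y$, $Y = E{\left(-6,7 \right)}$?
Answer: $192$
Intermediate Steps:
$r = 8$ ($r = 5 - -3 = 5 + 3 = 8$)
$Y = 6$
$W{\left(H \right)} = 6$
$W{\left(r \right)} 32 = 6 \cdot 32 = 192$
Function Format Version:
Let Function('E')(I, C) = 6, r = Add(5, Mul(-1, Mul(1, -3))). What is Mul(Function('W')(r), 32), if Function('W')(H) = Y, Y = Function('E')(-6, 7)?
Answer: 192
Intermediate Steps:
r = 8 (r = Add(5, Mul(-1, -3)) = Add(5, 3) = 8)
Y = 6
Function('W')(H) = 6
Mul(Function('W')(r), 32) = Mul(6, 32) = 192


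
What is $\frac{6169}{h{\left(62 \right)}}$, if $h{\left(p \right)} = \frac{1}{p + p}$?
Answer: $764956$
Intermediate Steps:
$h{\left(p \right)} = \frac{1}{2 p}$
$\frac{6169}{h{\left(62 \right)}} = \frac{6169}{\frac{1}{2} \cdot \frac{1}{62}} = 6169 \frac{1}{\frac{1}{124}} = 6169 \cdot 124 = 764956$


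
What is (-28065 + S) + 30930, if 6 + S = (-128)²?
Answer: 19243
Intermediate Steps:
S = 16378 (S = -6 + (-128)² = -6 + 16384 = 16378)
(-28065 + S) + 30930 = (-28065 + 16378) + 30930 = -11687 + 30930 = 19243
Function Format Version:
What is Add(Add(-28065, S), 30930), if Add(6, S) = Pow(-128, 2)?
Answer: 19243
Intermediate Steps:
S = 16378 (S = Add(-6, Pow(-128, 2)) = Add(-6, 16384) = 16378)
Add(Add(-28065, S), 30930) = Add(Add(-28065, 16378), 30930) = Add(-11687, 30930) = 19243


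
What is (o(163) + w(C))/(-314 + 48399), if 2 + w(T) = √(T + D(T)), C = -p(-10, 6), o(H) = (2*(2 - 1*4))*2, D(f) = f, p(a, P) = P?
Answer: -2/9617 + 2*I*√3/48085 ≈ -0.00020797 + 7.2041e-5*I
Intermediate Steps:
o(H) = -8 (o(H) = (2*(2 - 4))*2 = (2*(-2))*2 = -4*2 = -8)
C = -6 (C = -1*6 = -6)
w(T) = -2 + √2*√T (w(T) = -2 + √(T + T) = -2 + √(2*T) = -2 + √2*√T)
(o(163) + w(C))/(-314 + 48399) = (-8 + (-2 + √2*√(-6)))/(-314 + 48399) = (-8 + (-2 + √2*(I*√6)))/48085 = (-8 + (-2 + 2*I*√3))*(1/48085) = (-10 + 2*I*√3)*(1/48085) = -2/9617 + 2*I*√3/48085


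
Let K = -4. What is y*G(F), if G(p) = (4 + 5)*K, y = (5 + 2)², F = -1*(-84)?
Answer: -1764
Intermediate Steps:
F = 84
y = 49 (y = 7² = 49)
G(p) = -36 (G(p) = (4 + 5)*(-4) = 9*(-4) = -36)
y*G(F) = 49*(-36) = -1764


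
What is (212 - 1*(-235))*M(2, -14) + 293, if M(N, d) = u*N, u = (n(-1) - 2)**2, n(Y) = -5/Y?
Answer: 8339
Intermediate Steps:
u = 9 (u = (-5/(-1) - 2)**2 = (-5*(-1) - 2)**2 = (5 - 2)**2 = 3**2 = 9)
M(N, d) = 9*N
(212 - 1*(-235))*M(2, -14) + 293 = (212 - 1*(-235))*(9*2) + 293 = (212 + 235)*18 + 293 = 447*18 + 293 = 8046 + 293 = 8339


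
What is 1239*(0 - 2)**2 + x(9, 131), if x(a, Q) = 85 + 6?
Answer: 5047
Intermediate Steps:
x(a, Q) = 91
1239*(0 - 2)**2 + x(9, 131) = 1239*(0 - 2)**2 + 91 = 1239*(-2)**2 + 91 = 1239*4 + 91 = 4956 + 91 = 5047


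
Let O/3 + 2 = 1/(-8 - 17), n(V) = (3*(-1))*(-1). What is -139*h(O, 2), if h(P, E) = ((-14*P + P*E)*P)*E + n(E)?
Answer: 77831799/625 ≈ 1.2453e+5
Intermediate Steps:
n(V) = 3 (n(V) = -3*(-1) = 3)
O = -153/25 (O = -6 + 3/(-8 - 17) = -6 + 3/(-25) = -6 + 3*(-1/25) = -6 - 3/25 = -153/25 ≈ -6.1200)
h(P, E) = 3 + E*P*(-14*P + E*P) (h(P, E) = ((-14*P + P*E)*P)*E + 3 = ((-14*P + E*P)*P)*E + 3 = (P*(-14*P + E*P))*E + 3 = E*P*(-14*P + E*P) + 3 = 3 + E*P*(-14*P + E*P))
-139*h(O, 2) = -139*(3 + 2²*(-153/25)² - 14*2*(-153/25)²) = -139*(3 + 4*(23409/625) - 14*2*23409/625) = -139*(3 + 93636/625 - 655452/625) = -139*(-559941/625) = 77831799/625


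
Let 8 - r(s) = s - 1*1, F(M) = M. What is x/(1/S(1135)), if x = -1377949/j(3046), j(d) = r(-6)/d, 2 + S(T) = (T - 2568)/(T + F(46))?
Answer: 1061899861462/1181 ≈ 8.9915e+8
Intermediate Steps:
S(T) = -2 + (-2568 + T)/(46 + T) (S(T) = -2 + (T - 2568)/(T + 46) = -2 + (-2568 + T)/(46 + T))
r(s) = 9 - s (r(s) = 8 - (s - 1*1) = 8 - (s - 1) = 8 - (-1 + s) = 8 + (1 - s) = 9 - s)
j(d) = 15/d (j(d) = (9 - 1*(-6))/d = (9 + 6)/d = 15/d)
x = -4197232654/15 (x = -1377949/(15/3046) = -1377949/(15*(1/3046)) = -1377949/15/3046 = -1377949*3046/15 = -4197232654/15 ≈ -2.7982e+8)
x/(1/S(1135)) = -4197232654*(-2660 - 1*1135)/(46 + 1135)/15 = -4197232654*(-2660 - 1135)/1181/15 = -4197232654*(1/1181)*(-3795)/15 = -4197232654/(15*(1/(-3795/1181))) = -4197232654/(15*(-1181/3795)) = -4197232654/15*(-3795/1181) = 1061899861462/1181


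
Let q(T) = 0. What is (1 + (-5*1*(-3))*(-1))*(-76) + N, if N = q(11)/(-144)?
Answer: 1064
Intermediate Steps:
N = 0 (N = 0/(-144) = 0*(-1/144) = 0)
(1 + (-5*1*(-3))*(-1))*(-76) + N = (1 + (-5*1*(-3))*(-1))*(-76) + 0 = (1 - 5*(-3)*(-1))*(-76) + 0 = (1 + 15*(-1))*(-76) + 0 = (1 - 15)*(-76) + 0 = -14*(-76) + 0 = 1064 + 0 = 1064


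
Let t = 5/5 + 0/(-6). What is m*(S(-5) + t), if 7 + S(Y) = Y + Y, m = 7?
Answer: -112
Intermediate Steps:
t = 1 (t = 5*(⅕) + 0*(-⅙) = 1 + 0 = 1)
S(Y) = -7 + 2*Y (S(Y) = -7 + (Y + Y) = -7 + 2*Y)
m*(S(-5) + t) = 7*((-7 + 2*(-5)) + 1) = 7*((-7 - 10) + 1) = 7*(-17 + 1) = 7*(-16) = -112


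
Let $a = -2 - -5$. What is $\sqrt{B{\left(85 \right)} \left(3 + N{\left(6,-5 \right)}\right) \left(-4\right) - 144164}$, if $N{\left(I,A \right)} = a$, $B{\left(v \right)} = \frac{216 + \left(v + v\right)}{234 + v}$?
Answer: $\frac{2 i \sqrt{3668307005}}{319} \approx 379.73 i$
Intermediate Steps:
$B{\left(v \right)} = \frac{216 + 2 v}{234 + v}$
$a = 3$ ($a = -2 + 5 = 3$)
$N{\left(I,A \right)} = 3$
$\sqrt{B{\left(85 \right)} \left(3 + N{\left(6,-5 \right)}\right) \left(-4\right) - 144164} = \sqrt{\frac{2 \left(108 + 85\right)}{234 + 85} \left(3 + 3\right) \left(-4\right) - 144164} = \sqrt{2 \cdot \frac{1}{319} \cdot 193 \cdot 6 \left(-4\right) - 144164} = \sqrt{2 \cdot \frac{1}{319} \cdot 193 \left(-24\right) - 144164} = \sqrt{\frac{386}{319} \left(-24\right) - 144164} = \sqrt{- \frac{9264}{319} - 144164} = \sqrt{- \frac{45997580}{319}} = \frac{2 i \sqrt{3668307005}}{319}$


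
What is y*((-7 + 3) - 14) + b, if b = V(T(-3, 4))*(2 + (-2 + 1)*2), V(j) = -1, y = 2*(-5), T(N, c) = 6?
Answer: 180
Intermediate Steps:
y = -10
b = 0 (b = -(2 + (-2 + 1)*2) = -(2 - 1*2) = -(2 - 2) = -1*0 = 0)
y*((-7 + 3) - 14) + b = -10*((-7 + 3) - 14) + 0 = -10*(-4 - 14) + 0 = -10*(-18) + 0 = 180 + 0 = 180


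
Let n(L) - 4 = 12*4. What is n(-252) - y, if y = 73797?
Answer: -73745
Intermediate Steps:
n(L) = 52 (n(L) = 4 + 12*4 = 4 + 48 = 52)
n(-252) - y = 52 - 1*73797 = 52 - 73797 = -73745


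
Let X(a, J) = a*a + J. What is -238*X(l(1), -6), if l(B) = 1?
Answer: 1190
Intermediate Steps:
X(a, J) = J + a² (X(a, J) = a² + J = J + a²)
-238*X(l(1), -6) = -238*(-6 + 1²) = -238*(-6 + 1) = -238*(-5) = 1190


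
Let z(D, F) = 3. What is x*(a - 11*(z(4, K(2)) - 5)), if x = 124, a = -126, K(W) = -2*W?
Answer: -12896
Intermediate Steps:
x*(a - 11*(z(4, K(2)) - 5)) = 124*(-126 - 11*(3 - 5)) = 124*(-126 - 11*(-2)) = 124*(-126 + 22) = 124*(-104) = -12896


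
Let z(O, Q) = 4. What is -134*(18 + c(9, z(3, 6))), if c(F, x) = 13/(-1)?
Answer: -670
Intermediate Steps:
c(F, x) = -13 (c(F, x) = 13*(-1) = -13)
-134*(18 + c(9, z(3, 6))) = -134*(18 - 13) = -134*5 = -670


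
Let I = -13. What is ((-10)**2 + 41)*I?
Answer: -1833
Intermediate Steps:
((-10)**2 + 41)*I = ((-10)**2 + 41)*(-13) = (100 + 41)*(-13) = 141*(-13) = -1833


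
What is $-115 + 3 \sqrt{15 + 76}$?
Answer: $-115 + 3 \sqrt{91} \approx -86.382$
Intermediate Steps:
$-115 + 3 \sqrt{15 + 76} = -115 + 3 \sqrt{91}$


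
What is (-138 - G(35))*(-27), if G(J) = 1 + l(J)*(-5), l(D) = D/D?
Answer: 3618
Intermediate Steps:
l(D) = 1
G(J) = -4 (G(J) = 1 + 1*(-5) = 1 - 5 = -4)
(-138 - G(35))*(-27) = (-138 - 1*(-4))*(-27) = (-138 + 4)*(-27) = -134*(-27) = 3618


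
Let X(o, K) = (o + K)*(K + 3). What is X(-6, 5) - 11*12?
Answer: -140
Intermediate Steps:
X(o, K) = (3 + K)*(K + o) (X(o, K) = (K + o)*(3 + K) = (3 + K)*(K + o))
X(-6, 5) - 11*12 = (5² + 3*5 + 3*(-6) + 5*(-6)) - 11*12 = (25 + 15 - 18 - 30) - 132 = -8 - 132 = -140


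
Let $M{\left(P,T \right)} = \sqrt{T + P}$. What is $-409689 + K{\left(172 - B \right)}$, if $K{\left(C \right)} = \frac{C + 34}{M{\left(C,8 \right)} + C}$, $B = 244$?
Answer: $- \frac{134377821}{328} + \frac{19 i}{328} \approx -4.0969 \cdot 10^{5} + 0.057927 i$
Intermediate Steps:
$M{\left(P,T \right)} = \sqrt{P + T}$
$K{\left(C \right)} = \frac{34 + C}{C + \sqrt{8 + C}}$ ($K{\left(C \right)} = \frac{C + 34}{\sqrt{C + 8} + C} = \frac{34 + C}{\sqrt{8 + C} + C} = \frac{34 + C}{C + \sqrt{8 + C}}$)
$-409689 + K{\left(172 - B \right)} = -409689 + \frac{34 + \left(172 - 244\right)}{\left(172 - 244\right) + \sqrt{8 + \left(172 - 244\right)}} = -409689 + \frac{34 - 72}{-72 + \sqrt{8 - 72}} = -409689 + \frac{1}{-72 + \sqrt{-64}} \left(-38\right) = -409689 + \frac{1}{-72 + 8 i} \left(-38\right) = -409689 + \frac{-72 - 8 i}{5248} \left(-38\right) = -409689 - \frac{19 \left(-72 - 8 i\right)}{2624}$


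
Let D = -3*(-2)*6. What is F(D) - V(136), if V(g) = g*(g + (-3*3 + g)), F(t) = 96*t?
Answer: -32312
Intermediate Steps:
D = 36 (D = 6*6 = 36)
V(g) = g*(-9 + 2*g) (V(g) = g*(g + (-9 + g)) = g*(-9 + 2*g))
F(D) - V(136) = 96*36 - 136*(-9 + 2*136) = 3456 - 136*(-9 + 272) = 3456 - 136*263 = 3456 - 1*35768 = 3456 - 35768 = -32312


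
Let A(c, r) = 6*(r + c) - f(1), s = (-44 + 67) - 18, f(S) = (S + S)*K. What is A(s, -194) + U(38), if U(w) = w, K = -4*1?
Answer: -1088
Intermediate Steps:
K = -4
f(S) = -8*S (f(S) = (S + S)*(-4) = (2*S)*(-4) = -8*S)
s = 5 (s = 23 - 18 = 5)
A(c, r) = 8 + 6*c + 6*r (A(c, r) = 6*(r + c) - (-8) = 6*(c + r) - 1*(-8) = (6*c + 6*r) + 8 = 8 + 6*c + 6*r)
A(s, -194) + U(38) = (8 + 6*5 + 6*(-194)) + 38 = (8 + 30 - 1164) + 38 = -1126 + 38 = -1088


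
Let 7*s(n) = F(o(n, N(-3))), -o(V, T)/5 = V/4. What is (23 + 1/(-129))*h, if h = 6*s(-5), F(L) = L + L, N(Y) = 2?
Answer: 74150/301 ≈ 246.35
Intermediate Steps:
o(V, T) = -5*V/4
F(L) = 2*L
s(n) = -5*n/14 (s(n) = (2*(-5*n/4))/7 = (-5*n/2)/7 = -5*n/14)
h = 75/7 (h = 6*(-5/14*(-5)) = 6*(25/14) = 75/7 ≈ 10.714)
(23 + 1/(-129))*h = (23 + 1/(-129))*(75/7) = (23 - 1/129)*(75/7) = (2966/129)*(75/7) = 74150/301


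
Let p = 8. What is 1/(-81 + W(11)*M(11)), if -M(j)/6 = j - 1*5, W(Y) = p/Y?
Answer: -11/1179 ≈ -0.0093299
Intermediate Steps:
W(Y) = 8/Y
M(j) = 30 - 6*j (M(j) = -6*(j - 1*5) = -6*(j - 5) = -6*(-5 + j) = 30 - 6*j)
1/(-81 + W(11)*M(11)) = 1/(-81 + (8/11)*(30 - 6*11)) = 1/(-81 + (8*(1/11))*(30 - 66)) = 1/(-81 + (8/11)*(-36)) = 1/(-81 - 288/11) = 1/(-1179/11) = -11/1179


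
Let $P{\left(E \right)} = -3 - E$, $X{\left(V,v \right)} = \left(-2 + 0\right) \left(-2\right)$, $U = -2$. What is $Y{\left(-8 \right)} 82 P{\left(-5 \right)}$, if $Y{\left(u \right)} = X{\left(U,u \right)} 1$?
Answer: $656$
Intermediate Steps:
$X{\left(V,v \right)} = 4$ ($X{\left(V,v \right)} = \left(-2\right) \left(-2\right) = 4$)
$Y{\left(u \right)} = 4$ ($Y{\left(u \right)} = 4 \cdot 1 = 4$)
$Y{\left(-8 \right)} 82 P{\left(-5 \right)} = 4 \cdot 82 \left(-3 - -5\right) = 328 \left(-3 + 5\right) = 328 \cdot 2 = 656$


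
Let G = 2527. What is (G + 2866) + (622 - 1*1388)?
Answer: 4627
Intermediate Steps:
(G + 2866) + (622 - 1*1388) = (2527 + 2866) + (622 - 1*1388) = 5393 + (622 - 1388) = 5393 - 766 = 4627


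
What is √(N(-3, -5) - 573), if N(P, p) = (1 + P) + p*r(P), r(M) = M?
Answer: 4*I*√35 ≈ 23.664*I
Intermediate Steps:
N(P, p) = 1 + P + P*p (N(P, p) = (1 + P) + p*P = (1 + P) + P*p = 1 + P + P*p)
√(N(-3, -5) - 573) = √((1 - 3 - 3*(-5)) - 573) = √((1 - 3 + 15) - 573) = √(13 - 573) = √(-560) = 4*I*√35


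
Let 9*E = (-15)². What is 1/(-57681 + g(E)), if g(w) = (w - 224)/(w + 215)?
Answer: -240/13843639 ≈ -1.7336e-5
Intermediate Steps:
E = 25 (E = (⅑)*(-15)² = (⅑)*225 = 25)
g(w) = (-224 + w)/(215 + w)
1/(-57681 + g(E)) = 1/(-57681 + (-224 + 25)/(215 + 25)) = 1/(-57681 - 199/240) = 1/(-13843639/240) = -240/13843639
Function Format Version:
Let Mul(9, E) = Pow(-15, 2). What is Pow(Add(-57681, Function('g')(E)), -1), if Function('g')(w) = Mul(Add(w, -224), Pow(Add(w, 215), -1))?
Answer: Rational(-240, 13843639) ≈ -1.7336e-5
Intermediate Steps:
E = 25 (E = Mul(Rational(1, 9), Pow(-15, 2)) = Mul(Rational(1, 9), 225) = 25)
Function('g')(w) = Mul(Pow(Add(215, w), -1), Add(-224, w)) (Function('g')(w) = Mul(Add(-224, w), Pow(Add(215, w), -1)) = Mul(Pow(Add(215, w), -1), Add(-224, w)))
Pow(Add(-57681, Function('g')(E)), -1) = Pow(Add(-57681, Mul(Pow(Add(215, 25), -1), Add(-224, 25))), -1) = Pow(Add(-57681, Mul(Pow(240, -1), -199)), -1) = Pow(Add(-57681, Mul(Rational(1, 240), -199)), -1) = Pow(Add(-57681, Rational(-199, 240)), -1) = Pow(Rational(-13843639, 240), -1) = Rational(-240, 13843639)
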